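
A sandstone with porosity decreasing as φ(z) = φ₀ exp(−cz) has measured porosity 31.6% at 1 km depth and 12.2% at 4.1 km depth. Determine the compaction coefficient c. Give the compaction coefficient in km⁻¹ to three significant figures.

0.307 km⁻¹

Athy: φ(z) = φ₀ e^(−cz) ⇒ φ₁/φ₂ = e^{c(z₂−z₁)} ⇒ c = ln(φ₁/φ₂)/(z₂−z₁)
c = ln(0.316/0.122) / (4.1 − 1) = ln(2.59) / 3.1 = 0.9517 / 3.1 = 0.307 km⁻¹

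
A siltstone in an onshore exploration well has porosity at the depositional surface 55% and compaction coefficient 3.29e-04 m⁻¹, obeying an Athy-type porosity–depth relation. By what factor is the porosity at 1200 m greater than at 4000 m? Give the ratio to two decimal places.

Working in km (1 km = 1000 m; β in km⁻¹ = β in m⁻¹ × 1000):
phi(d₁)/phi(d₂) = e^(−β·d₁)/e^(−β·d₂) = e^{β(d₂−d₁)}
= exp(0.329 × 2.8) = exp(0.9212) = 2.5123

2.51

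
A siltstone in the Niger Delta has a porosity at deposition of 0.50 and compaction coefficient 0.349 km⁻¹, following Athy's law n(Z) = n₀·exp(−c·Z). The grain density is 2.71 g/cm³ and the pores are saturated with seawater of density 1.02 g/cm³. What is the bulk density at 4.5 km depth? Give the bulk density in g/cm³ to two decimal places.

Porosity at depth: n = 0.5·exp(−0.349×4.5) = 0.5×0.2079 = 0.1040
Bulk density: ρ_b = (1−n)ρ_g + n·ρ_f = 0.8960×2.71 + 0.1040×1.02
       = 2.428 + 0.106 = 2.534 g/cm³

2.53 g/cm³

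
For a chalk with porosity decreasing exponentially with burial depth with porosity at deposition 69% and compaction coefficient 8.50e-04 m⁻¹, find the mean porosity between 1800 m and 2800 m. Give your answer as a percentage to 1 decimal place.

10.1%

Working in km (1 km = 1000 m; c in km⁻¹ = c in m⁻¹ × 1000):
⟨φ⟩ = (1/(Z₂−Z₁)) ∫ φ₀ e^(−cZ) dZ = φ₀·(e^(−c·Z₁) − e^(−c·Z₂)) / (c·(Z₂−Z₁))
e^(−0.85×1.8) = 0.2165; e^(−0.85×2.8) = 0.0926
⟨φ⟩ = 0.69 × (0.2165 − 0.0926) / (0.85 × 1) = 0.69 × 0.1459 = 0.1006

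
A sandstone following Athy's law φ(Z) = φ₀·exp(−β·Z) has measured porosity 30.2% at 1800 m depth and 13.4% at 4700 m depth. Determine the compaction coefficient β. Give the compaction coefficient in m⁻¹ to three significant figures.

0.000280 m⁻¹

Working in km (1 km = 1000 m; β in km⁻¹ = β in m⁻¹ × 1000):
Athy: φ(Z) = φ₀ e^(−βZ) ⇒ φ₁/φ₂ = e^{β(Z₂−Z₁)} ⇒ β = ln(φ₁/φ₂)/(Z₂−Z₁)
β = ln(0.302/0.134) / (4.7 − 1.8) = ln(2.254) / 2.9 = 0.8126 / 2.9 = 0.2802 km⁻¹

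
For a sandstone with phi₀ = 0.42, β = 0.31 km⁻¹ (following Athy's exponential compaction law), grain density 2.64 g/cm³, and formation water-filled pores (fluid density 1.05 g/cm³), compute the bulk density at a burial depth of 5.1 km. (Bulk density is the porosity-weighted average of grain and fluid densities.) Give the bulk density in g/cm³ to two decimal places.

2.50 g/cm³

Porosity at depth: phi = 0.42·exp(−0.31×5.1) = 0.42×0.2058 = 0.0864
Bulk density: ρ_b = (1−phi)ρ_g + phi·ρ_f = 0.9136×2.64 + 0.0864×1.05
       = 2.412 + 0.091 = 2.503 g/cm³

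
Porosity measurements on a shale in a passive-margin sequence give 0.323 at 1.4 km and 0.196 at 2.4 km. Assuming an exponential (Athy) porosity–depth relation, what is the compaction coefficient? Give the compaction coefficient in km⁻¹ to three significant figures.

Athy: phi(Z) = phi₀ e^(−kZ) ⇒ phi₁/phi₂ = e^{k(Z₂−Z₁)} ⇒ k = ln(phi₁/phi₂)/(Z₂−Z₁)
k = ln(0.323/0.196) / (2.4 − 1.4) = ln(1.648) / 1 = 0.4995 / 1 = 0.4995 km⁻¹

0.500 km⁻¹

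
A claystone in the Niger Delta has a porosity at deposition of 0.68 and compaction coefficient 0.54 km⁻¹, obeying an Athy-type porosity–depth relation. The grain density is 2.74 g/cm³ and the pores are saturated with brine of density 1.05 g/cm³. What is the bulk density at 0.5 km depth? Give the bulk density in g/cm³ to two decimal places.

Porosity at depth: phi = 0.68·exp(−0.54×0.5) = 0.68×0.7634 = 0.5191
Bulk density: ρ_b = (1−phi)ρ_g + phi·ρ_f = 0.4809×2.74 + 0.5191×1.05
       = 1.318 + 0.545 = 1.863 g/cm³

1.86 g/cm³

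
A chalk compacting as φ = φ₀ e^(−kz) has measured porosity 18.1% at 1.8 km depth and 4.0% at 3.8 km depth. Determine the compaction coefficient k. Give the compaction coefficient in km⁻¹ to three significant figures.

0.755 km⁻¹

Athy: φ(z) = φ₀ e^(−kz) ⇒ φ₁/φ₂ = e^{k(z₂−z₁)} ⇒ k = ln(φ₁/φ₂)/(z₂−z₁)
k = ln(0.181/0.04) / (3.8 − 1.8) = ln(4.525) / 2 = 1.5096 / 2 = 0.7548 km⁻¹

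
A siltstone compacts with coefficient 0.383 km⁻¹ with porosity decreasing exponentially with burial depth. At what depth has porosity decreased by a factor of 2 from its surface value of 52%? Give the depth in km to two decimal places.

φ/φ₀ = 1/2 ⇒ exp(−c·z) = 1/2 ⇒ z = ln(2) / c
z = 0.6931 / 0.383 = 1.810 km

1.81 km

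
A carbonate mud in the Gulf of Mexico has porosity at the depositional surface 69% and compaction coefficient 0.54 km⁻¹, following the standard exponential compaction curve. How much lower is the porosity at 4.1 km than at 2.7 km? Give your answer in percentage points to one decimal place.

phi(2.7) = 0.69·e^(−0.54×2.7) = 0.1606
phi(4.1) = 0.69·e^(−0.54×4.1) = 0.0754
Δphi = 0.1606 − 0.0754 = 0.0852

8.5 percentage points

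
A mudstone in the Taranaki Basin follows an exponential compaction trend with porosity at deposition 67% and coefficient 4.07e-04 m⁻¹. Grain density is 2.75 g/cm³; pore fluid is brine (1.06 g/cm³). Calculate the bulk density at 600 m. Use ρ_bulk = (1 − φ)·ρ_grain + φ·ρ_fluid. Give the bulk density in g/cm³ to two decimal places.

1.86 g/cm³

Working in km (1 km = 1000 m; β in km⁻¹ = β in m⁻¹ × 1000):
Porosity at depth: φ = 0.67·exp(−0.407×0.6) = 0.67×0.7833 = 0.5248
Bulk density: ρ_b = (1−φ)ρ_g + φ·ρ_f = 0.4752×2.75 + 0.5248×1.06
       = 1.307 + 0.556 = 1.863 g/cm³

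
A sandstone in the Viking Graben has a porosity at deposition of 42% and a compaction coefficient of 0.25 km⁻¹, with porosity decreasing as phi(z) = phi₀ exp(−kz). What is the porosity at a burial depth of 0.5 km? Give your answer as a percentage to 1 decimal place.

phi = phi₀·exp(−k·z) = 0.42 × exp(−0.25 × 0.5) = 0.42 × exp(−0.125)
  = 0.42 × 0.8825 = 0.3706

37.1%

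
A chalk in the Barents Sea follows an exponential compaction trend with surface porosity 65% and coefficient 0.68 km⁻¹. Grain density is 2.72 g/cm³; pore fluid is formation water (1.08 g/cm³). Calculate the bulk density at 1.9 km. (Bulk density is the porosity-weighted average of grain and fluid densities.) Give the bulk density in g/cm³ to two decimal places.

2.43 g/cm³

Porosity at depth: φ = 0.65·exp(−0.68×1.9) = 0.65×0.2747 = 0.1786
Bulk density: ρ_b = (1−φ)ρ_g + φ·ρ_f = 0.8214×2.72 + 0.1786×1.08
       = 2.234 + 0.193 = 2.427 g/cm³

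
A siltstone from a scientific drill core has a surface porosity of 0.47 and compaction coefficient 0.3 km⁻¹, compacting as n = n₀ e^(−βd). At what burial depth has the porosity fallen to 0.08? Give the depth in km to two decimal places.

5.90 km

Invert Athy's law: d = ln(n₀/n) / β
d = ln(0.47/0.08) / 0.3 = ln(5.875) / 0.3 = 1.7707 / 0.3 = 5.902 km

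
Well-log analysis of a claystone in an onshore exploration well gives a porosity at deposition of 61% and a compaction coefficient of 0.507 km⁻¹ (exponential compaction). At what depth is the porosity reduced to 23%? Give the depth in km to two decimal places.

1.92 km

Invert Athy's law: z = ln(n₀/n) / k
z = ln(0.61/0.23) / 0.507 = ln(2.652) / 0.507 = 0.9754 / 0.507 = 1.924 km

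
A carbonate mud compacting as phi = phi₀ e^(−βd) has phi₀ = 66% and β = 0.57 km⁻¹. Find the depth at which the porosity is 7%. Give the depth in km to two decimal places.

3.94 km

Invert Athy's law: d = ln(phi₀/phi) / β
d = ln(0.66/0.07) / 0.57 = ln(9.429) / 0.57 = 2.2437 / 0.57 = 3.936 km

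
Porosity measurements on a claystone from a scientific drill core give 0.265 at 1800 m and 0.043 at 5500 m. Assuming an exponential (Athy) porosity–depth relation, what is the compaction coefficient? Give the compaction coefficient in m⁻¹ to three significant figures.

Working in km (1 km = 1000 m; β in km⁻¹ = β in m⁻¹ × 1000):
Athy: φ(z) = φ₀ e^(−βz) ⇒ φ₁/φ₂ = e^{β(z₂−z₁)} ⇒ β = ln(φ₁/φ₂)/(z₂−z₁)
β = ln(0.265/0.043) / (5.5 − 1.8) = ln(6.163) / 3.7 = 1.8185 / 3.7 = 0.4915 km⁻¹

0.000491 m⁻¹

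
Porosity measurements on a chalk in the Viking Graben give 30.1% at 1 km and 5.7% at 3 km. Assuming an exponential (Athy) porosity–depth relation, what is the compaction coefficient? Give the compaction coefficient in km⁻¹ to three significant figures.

0.832 km⁻¹

Athy: phi(Z) = phi₀ e^(−βZ) ⇒ phi₁/phi₂ = e^{β(Z₂−Z₁)} ⇒ β = ln(phi₁/phi₂)/(Z₂−Z₁)
β = ln(0.301/0.057) / (3 − 1) = ln(5.281) / 2 = 1.6641 / 2 = 0.832 km⁻¹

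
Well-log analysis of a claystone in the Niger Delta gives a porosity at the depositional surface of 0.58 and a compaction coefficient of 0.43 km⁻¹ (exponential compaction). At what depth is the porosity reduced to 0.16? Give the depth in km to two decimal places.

Invert Athy's law: Z = ln(φ₀/φ) / β
Z = ln(0.58/0.16) / 0.43 = ln(3.625) / 0.43 = 1.2879 / 0.43 = 2.995 km

3.00 km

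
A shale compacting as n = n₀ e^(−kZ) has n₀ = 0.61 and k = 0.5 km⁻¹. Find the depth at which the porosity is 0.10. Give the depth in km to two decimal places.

Invert Athy's law: Z = ln(n₀/n) / k
Z = ln(0.61/0.1) / 0.5 = ln(6.1) / 0.5 = 1.8083 / 0.5 = 3.617 km

3.62 km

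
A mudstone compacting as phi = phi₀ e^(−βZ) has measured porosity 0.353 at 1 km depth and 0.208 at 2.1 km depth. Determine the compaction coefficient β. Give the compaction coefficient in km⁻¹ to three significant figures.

Athy: phi(Z) = phi₀ e^(−βZ) ⇒ phi₁/phi₂ = e^{β(Z₂−Z₁)} ⇒ β = ln(phi₁/phi₂)/(Z₂−Z₁)
β = ln(0.353/0.208) / (2.1 − 1) = ln(1.697) / 1.1 = 0.5289 / 1.1 = 0.4808 km⁻¹

0.481 km⁻¹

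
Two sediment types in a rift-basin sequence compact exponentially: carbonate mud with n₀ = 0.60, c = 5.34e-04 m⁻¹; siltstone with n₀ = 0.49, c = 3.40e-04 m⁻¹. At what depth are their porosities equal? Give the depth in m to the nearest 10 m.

1040 m

Working in km (1 km = 1000 m; c in km⁻¹ = c in m⁻¹ × 1000):
Set n₀ₐ e^(−cₐZ) = n₀ᵦ e^(−cᵦZ) ⇒ ln(n₀ₐ/n₀ᵦ) = (cₐ − cᵦ)·Z
Z = ln(0.6/0.49) / (0.534 − 0.34) = 0.2025 / 0.194 = 1.044 km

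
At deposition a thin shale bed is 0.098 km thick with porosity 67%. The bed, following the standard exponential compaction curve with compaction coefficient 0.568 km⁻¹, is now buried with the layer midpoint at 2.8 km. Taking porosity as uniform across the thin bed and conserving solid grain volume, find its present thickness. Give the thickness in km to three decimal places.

0.037 km

Porosity at 2.8 km: n = 0.67·exp(−0.568×2.8) = 0.1366
Solid-volume conservation: h(1−n) = h₀(1−n₀) ⇒ h = h₀·(1−n₀)/(1−n)
h = 0.098 × (1 − 0.67)/(1 − 0.1366) = 0.098 × 0.3822 = 0.0375 km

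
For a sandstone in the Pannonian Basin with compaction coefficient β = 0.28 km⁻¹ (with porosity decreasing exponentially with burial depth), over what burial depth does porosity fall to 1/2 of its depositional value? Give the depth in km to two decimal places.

2.48 km

n/n₀ = 1/2 ⇒ exp(−β·d) = 1/2 ⇒ d = ln(2) / β
d = 0.6931 / 0.28 = 2.476 km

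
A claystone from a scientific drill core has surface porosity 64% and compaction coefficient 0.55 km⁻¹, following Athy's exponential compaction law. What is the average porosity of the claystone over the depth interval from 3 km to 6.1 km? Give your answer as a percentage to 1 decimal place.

5.9%

⟨phi⟩ = (1/(d₂−d₁)) ∫ phi₀ e^(−cd) dd = phi₀·(e^(−c·d₁) − e^(−c·d₂)) / (c·(d₂−d₁))
e^(−0.55×3) = 0.1920; e^(−0.55×6.1) = 0.0349
⟨phi⟩ = 0.64 × (0.1920 − 0.0349) / (0.55 × 3.1) = 0.64 × 0.0922 = 0.0590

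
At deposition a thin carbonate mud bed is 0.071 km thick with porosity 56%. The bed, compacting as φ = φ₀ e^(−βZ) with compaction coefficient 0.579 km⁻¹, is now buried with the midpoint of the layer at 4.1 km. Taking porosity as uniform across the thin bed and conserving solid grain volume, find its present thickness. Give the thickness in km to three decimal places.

Porosity at 4.1 km: φ = 0.56·exp(−0.579×4.1) = 0.0521
Solid-volume conservation: h(1−φ) = h₀(1−φ₀) ⇒ h = h₀·(1−φ₀)/(1−φ)
h = 0.071 × (1 − 0.56)/(1 − 0.0521) = 0.071 × 0.4642 = 0.0330 km

0.033 km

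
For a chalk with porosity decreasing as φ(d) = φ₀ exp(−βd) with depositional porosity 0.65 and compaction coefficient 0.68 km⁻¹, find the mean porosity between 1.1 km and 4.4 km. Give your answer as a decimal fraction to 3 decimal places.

0.123

⟨φ⟩ = (1/(d₂−d₁)) ∫ φ₀ e^(−βd) dd = φ₀·(e^(−β·d₁) − e^(−β·d₂)) / (β·(d₂−d₁))
e^(−0.68×1.1) = 0.4733; e^(−0.68×4.4) = 0.0502
⟨φ⟩ = 0.65 × (0.4733 − 0.0502) / (0.68 × 3.3) = 0.65 × 0.1886 = 0.1226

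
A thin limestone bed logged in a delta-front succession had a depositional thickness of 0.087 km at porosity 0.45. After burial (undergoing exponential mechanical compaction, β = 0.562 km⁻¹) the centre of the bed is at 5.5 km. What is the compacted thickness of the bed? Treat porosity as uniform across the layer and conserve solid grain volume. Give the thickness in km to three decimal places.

0.049 km

Porosity at 5.5 km: n = 0.45·exp(−0.562×5.5) = 0.0205
Solid-volume conservation: h(1−n) = h₀(1−n₀) ⇒ h = h₀·(1−n₀)/(1−n)
h = 0.087 × (1 − 0.45)/(1 − 0.0205) = 0.087 × 0.5615 = 0.0488 km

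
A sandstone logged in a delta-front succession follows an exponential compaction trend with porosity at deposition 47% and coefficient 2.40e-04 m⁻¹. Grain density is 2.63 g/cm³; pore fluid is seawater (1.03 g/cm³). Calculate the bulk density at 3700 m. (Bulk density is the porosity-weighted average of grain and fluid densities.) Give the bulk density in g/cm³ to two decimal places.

Working in km (1 km = 1000 m; β in km⁻¹ = β in m⁻¹ × 1000):
Porosity at depth: n = 0.47·exp(−0.24×3.7) = 0.47×0.4115 = 0.1934
Bulk density: ρ_b = (1−n)ρ_g + n·ρ_f = 0.8066×2.63 + 0.1934×1.03
       = 2.121 + 0.199 = 2.321 g/cm³

2.32 g/cm³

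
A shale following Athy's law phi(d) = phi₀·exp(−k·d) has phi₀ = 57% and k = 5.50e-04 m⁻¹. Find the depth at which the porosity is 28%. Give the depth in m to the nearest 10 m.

1290 m

Working in km (1 km = 1000 m; k in km⁻¹ = k in m⁻¹ × 1000):
Invert Athy's law: d = ln(phi₀/phi) / k
d = ln(0.57/0.28) / 0.55 = ln(2.036) / 0.55 = 0.7108 / 0.55 = 1.292 km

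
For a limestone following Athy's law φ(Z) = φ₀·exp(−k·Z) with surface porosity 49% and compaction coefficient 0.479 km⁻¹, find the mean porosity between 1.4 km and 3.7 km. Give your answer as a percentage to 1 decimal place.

⟨φ⟩ = (1/(Z₂−Z₁)) ∫ φ₀ e^(−kZ) dZ = φ₀·(e^(−k·Z₁) − e^(−k·Z₂)) / (k·(Z₂−Z₁))
e^(−0.479×1.4) = 0.5114; e^(−0.479×3.7) = 0.1699
⟨φ⟩ = 0.49 × (0.5114 − 0.1699) / (0.479 × 2.3) = 0.49 × 0.3099 = 0.1519

15.2%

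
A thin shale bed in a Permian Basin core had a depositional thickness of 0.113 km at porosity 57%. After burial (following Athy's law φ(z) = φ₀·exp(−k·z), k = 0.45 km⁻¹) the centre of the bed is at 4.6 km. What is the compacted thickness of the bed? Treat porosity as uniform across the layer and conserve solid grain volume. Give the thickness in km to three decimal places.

Porosity at 4.6 km: φ = 0.57·exp(−0.45×4.6) = 0.0719
Solid-volume conservation: h(1−φ) = h₀(1−φ₀) ⇒ h = h₀·(1−φ₀)/(1−φ)
h = 0.113 × (1 − 0.57)/(1 − 0.0719) = 0.113 × 0.4633 = 0.0524 km

0.052 km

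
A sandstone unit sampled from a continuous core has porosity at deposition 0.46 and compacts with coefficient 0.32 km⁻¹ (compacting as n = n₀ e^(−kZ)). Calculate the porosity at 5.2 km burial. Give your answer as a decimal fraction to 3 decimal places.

0.087

n = n₀·exp(−k·Z) = 0.46 × exp(−0.32 × 5.2) = 0.46 × exp(−1.664)
  = 0.46 × 0.1894 = 0.0871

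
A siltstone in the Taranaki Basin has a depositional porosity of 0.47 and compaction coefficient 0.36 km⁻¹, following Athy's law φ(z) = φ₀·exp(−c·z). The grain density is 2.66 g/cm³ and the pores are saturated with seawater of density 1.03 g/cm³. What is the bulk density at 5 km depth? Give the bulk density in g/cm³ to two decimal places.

Porosity at depth: φ = 0.47·exp(−0.36×5) = 0.47×0.1653 = 0.0777
Bulk density: ρ_b = (1−φ)ρ_g + φ·ρ_f = 0.9223×2.66 + 0.0777×1.03
       = 2.453 + 0.080 = 2.533 g/cm³

2.53 g/cm³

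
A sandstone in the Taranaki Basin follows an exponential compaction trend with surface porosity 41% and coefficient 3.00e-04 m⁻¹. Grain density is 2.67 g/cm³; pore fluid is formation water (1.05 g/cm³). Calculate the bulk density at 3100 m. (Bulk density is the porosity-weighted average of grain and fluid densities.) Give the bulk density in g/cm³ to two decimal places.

Working in km (1 km = 1000 m; β in km⁻¹ = β in m⁻¹ × 1000):
Porosity at depth: φ = 0.41·exp(−0.3×3.1) = 0.41×0.3946 = 0.1618
Bulk density: ρ_b = (1−φ)ρ_g + φ·ρ_f = 0.8382×2.67 + 0.1618×1.05
       = 2.238 + 0.170 = 2.408 g/cm³

2.41 g/cm³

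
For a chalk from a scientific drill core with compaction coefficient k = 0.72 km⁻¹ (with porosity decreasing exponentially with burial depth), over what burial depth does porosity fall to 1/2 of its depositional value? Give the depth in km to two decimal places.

0.96 km

φ/φ₀ = 1/2 ⇒ exp(−k·d) = 1/2 ⇒ d = ln(2) / k
d = 0.6931 / 0.72 = 0.963 km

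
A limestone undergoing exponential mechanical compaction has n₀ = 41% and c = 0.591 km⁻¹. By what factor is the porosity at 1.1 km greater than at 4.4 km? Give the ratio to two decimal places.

7.03

n(Z₁)/n(Z₂) = e^(−c·Z₁)/e^(−c·Z₂) = e^{c(Z₂−Z₁)}
= exp(0.591 × 3.3) = exp(1.95) = 7.0308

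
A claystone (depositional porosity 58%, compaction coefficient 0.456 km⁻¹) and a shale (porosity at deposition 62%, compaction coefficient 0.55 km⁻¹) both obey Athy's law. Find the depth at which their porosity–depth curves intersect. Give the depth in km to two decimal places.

0.71 km

Set φ₀ₐ e^(−βₐd) = φ₀ᵦ e^(−βᵦd) ⇒ ln(φ₀ₐ/φ₀ᵦ) = (βₐ − βᵦ)·d
d = ln(0.58/0.62) / (0.456 − 0.55) = -0.0667 / -0.094 = 0.709 km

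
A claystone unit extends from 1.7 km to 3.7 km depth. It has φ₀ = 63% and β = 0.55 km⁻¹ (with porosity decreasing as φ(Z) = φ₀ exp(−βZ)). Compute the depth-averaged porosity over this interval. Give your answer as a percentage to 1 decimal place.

15.0%

⟨φ⟩ = (1/(Z₂−Z₁)) ∫ φ₀ e^(−βZ) dZ = φ₀·(e^(−β·Z₁) − e^(−β·Z₂)) / (β·(Z₂−Z₁))
e^(−0.55×1.7) = 0.3926; e^(−0.55×3.7) = 0.1307
⟨φ⟩ = 0.63 × (0.3926 − 0.1307) / (0.55 × 2) = 0.63 × 0.2381 = 0.1500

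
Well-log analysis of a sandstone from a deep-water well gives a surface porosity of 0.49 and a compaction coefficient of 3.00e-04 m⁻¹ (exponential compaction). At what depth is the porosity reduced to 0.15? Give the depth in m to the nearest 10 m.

Working in km (1 km = 1000 m; β in km⁻¹ = β in m⁻¹ × 1000):
Invert Athy's law: z = ln(n₀/n) / β
z = ln(0.49/0.15) / 0.3 = ln(3.267) / 0.3 = 1.1838 / 0.3 = 3.946 km

3950 m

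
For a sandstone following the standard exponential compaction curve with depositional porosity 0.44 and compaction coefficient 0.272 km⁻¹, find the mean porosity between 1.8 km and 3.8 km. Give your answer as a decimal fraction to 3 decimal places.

0.208

⟨φ⟩ = (1/(Z₂−Z₁)) ∫ φ₀ e^(−βZ) dZ = φ₀·(e^(−β·Z₁) − e^(−β·Z₂)) / (β·(Z₂−Z₁))
e^(−0.272×1.8) = 0.6129; e^(−0.272×3.8) = 0.3557
⟨φ⟩ = 0.44 × (0.6129 − 0.3557) / (0.272 × 2) = 0.44 × 0.4727 = 0.2080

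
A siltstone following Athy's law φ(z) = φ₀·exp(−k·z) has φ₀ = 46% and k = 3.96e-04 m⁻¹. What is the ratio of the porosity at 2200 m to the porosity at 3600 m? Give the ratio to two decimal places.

1.74

Working in km (1 km = 1000 m; k in km⁻¹ = k in m⁻¹ × 1000):
φ(z₁)/φ(z₂) = e^(−k·z₁)/e^(−k·z₂) = e^{k(z₂−z₁)}
= exp(0.396 × 1.4) = exp(0.5544) = 1.7409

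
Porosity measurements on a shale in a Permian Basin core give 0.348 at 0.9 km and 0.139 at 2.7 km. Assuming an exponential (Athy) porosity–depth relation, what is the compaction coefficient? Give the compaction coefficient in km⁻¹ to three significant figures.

0.510 km⁻¹

Athy: phi(Z) = phi₀ e^(−kZ) ⇒ phi₁/phi₂ = e^{k(Z₂−Z₁)} ⇒ k = ln(phi₁/phi₂)/(Z₂−Z₁)
k = ln(0.348/0.139) / (2.7 − 0.9) = ln(2.504) / 1.8 = 0.9177 / 1.8 = 0.5098 km⁻¹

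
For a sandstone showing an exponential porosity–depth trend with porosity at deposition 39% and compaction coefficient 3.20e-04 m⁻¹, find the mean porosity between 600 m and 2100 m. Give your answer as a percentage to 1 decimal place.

25.6%

Working in km (1 km = 1000 m; k in km⁻¹ = k in m⁻¹ × 1000):
⟨phi⟩ = (1/(z₂−z₁)) ∫ phi₀ e^(−kz) dz = phi₀·(e^(−k·z₁) − e^(−k·z₂)) / (k·(z₂−z₁))
e^(−0.32×0.6) = 0.8253; e^(−0.32×2.1) = 0.5107
⟨phi⟩ = 0.39 × (0.8253 − 0.5107) / (0.32 × 1.5) = 0.39 × 0.6555 = 0.2556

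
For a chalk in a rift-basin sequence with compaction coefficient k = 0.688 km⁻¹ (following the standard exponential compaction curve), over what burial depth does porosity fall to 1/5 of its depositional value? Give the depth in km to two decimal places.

φ/φ₀ = 1/5 ⇒ exp(−k·d) = 1/5 ⇒ d = ln(5) / k
d = 1.6094 / 0.688 = 2.339 km

2.34 km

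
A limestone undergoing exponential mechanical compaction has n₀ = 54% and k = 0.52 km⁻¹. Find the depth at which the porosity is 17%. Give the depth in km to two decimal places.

2.22 km

Invert Athy's law: d = ln(n₀/n) / k
d = ln(0.54/0.17) / 0.52 = ln(3.176) / 0.52 = 1.1558 / 0.52 = 2.223 km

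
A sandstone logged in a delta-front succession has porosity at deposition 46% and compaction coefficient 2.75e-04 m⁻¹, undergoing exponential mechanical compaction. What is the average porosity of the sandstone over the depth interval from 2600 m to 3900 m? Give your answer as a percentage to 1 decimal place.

18.9%

Working in km (1 km = 1000 m; c in km⁻¹ = c in m⁻¹ × 1000):
⟨φ⟩ = (1/(Z₂−Z₁)) ∫ φ₀ e^(−cZ) dZ = φ₀·(e^(−c·Z₁) − e^(−c·Z₂)) / (c·(Z₂−Z₁))
e^(−0.275×2.6) = 0.4892; e^(−0.275×3.9) = 0.3422
⟨φ⟩ = 0.46 × (0.4892 − 0.3422) / (0.275 × 1.3) = 0.46 × 0.4113 = 0.1892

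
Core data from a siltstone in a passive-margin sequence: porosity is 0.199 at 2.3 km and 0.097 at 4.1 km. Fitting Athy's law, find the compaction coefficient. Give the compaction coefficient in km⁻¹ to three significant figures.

Athy: phi(z) = phi₀ e^(−cz) ⇒ phi₁/phi₂ = e^{c(z₂−z₁)} ⇒ c = ln(phi₁/phi₂)/(z₂−z₁)
c = ln(0.199/0.097) / (4.1 − 2.3) = ln(2.052) / 1.8 = 0.7186 / 1.8 = 0.3992 km⁻¹

0.399 km⁻¹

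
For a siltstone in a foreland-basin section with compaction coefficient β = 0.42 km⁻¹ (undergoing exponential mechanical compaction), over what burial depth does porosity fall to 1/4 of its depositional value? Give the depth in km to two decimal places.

3.30 km

phi/phi₀ = 1/4 ⇒ exp(−β·d) = 1/4 ⇒ d = ln(4) / β
d = 1.3863 / 0.42 = 3.301 km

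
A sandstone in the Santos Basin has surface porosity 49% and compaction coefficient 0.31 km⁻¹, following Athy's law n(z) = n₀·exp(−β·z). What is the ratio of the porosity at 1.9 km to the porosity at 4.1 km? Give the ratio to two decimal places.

1.98

n(z₁)/n(z₂) = e^(−β·z₁)/e^(−β·z₂) = e^{β(z₂−z₁)}
= exp(0.31 × 2.2) = exp(0.682) = 1.9778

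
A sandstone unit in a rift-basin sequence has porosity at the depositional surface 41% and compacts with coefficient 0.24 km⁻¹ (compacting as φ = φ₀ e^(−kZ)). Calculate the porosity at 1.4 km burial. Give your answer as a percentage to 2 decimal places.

29.30%

φ = φ₀·exp(−k·Z) = 0.41 × exp(−0.24 × 1.4) = 0.41 × exp(−0.336)
  = 0.41 × 0.7146 = 0.2930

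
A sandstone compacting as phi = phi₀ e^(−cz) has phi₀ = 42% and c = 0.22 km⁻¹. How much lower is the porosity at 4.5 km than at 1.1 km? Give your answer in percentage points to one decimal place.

17.4 percentage points

phi(1.1) = 0.42·e^(−0.22×1.1) = 0.3297
phi(4.5) = 0.42·e^(−0.22×4.5) = 0.1561
Δphi = 0.3297 − 0.1561 = 0.1737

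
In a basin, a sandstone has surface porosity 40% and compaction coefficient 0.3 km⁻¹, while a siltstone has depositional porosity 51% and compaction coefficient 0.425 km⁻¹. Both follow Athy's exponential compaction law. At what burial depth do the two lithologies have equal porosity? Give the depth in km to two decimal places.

1.94 km

Set n₀ₐ e^(−cₐZ) = n₀ᵦ e^(−cᵦZ) ⇒ ln(n₀ₐ/n₀ᵦ) = (cₐ − cᵦ)·Z
Z = ln(0.4/0.51) / (0.3 − 0.425) = -0.2429 / -0.125 = 1.944 km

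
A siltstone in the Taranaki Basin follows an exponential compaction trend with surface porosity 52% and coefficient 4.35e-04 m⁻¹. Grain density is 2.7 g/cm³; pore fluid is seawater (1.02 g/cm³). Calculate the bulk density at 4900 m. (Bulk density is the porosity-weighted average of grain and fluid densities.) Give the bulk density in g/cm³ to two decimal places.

Working in km (1 km = 1000 m; c in km⁻¹ = c in m⁻¹ × 1000):
Porosity at depth: phi = 0.52·exp(−0.435×4.9) = 0.52×0.1187 = 0.0617
Bulk density: ρ_b = (1−phi)ρ_g + phi·ρ_f = 0.9383×2.7 + 0.0617×1.02
       = 2.533 + 0.063 = 2.596 g/cm³

2.60 g/cm³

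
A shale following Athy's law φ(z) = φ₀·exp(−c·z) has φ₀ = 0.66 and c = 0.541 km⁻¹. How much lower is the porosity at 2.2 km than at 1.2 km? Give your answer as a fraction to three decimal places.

φ(1.2) = 0.66·e^(−0.541×1.2) = 0.3448
φ(2.2) = 0.66·e^(−0.541×2.2) = 0.2007
Δφ = 0.3448 − 0.2007 = 0.1441

0.144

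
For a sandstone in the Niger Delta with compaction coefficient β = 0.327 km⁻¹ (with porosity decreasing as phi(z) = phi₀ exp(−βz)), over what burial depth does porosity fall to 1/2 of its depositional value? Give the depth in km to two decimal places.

phi/phi₀ = 1/2 ⇒ exp(−β·z) = 1/2 ⇒ z = ln(2) / β
z = 0.6931 / 0.327 = 2.120 km

2.12 km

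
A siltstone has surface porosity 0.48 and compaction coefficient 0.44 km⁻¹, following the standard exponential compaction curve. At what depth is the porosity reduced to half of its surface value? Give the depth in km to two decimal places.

n/n₀ = 1/2 ⇒ exp(−c·d) = 1/2 ⇒ d = ln(2) / c
d = 0.6931 / 0.44 = 1.575 km

1.58 km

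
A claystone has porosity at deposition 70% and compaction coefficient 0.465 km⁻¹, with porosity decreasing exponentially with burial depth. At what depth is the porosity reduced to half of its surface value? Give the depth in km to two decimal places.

1.49 km

φ/φ₀ = 1/2 ⇒ exp(−k·z) = 1/2 ⇒ z = ln(2) / k
z = 0.6931 / 0.465 = 1.491 km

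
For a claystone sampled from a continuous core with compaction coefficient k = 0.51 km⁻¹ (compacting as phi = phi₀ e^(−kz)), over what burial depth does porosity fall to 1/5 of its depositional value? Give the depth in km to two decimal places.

3.16 km

phi/phi₀ = 1/5 ⇒ exp(−k·z) = 1/5 ⇒ z = ln(5) / k
z = 1.6094 / 0.51 = 3.156 km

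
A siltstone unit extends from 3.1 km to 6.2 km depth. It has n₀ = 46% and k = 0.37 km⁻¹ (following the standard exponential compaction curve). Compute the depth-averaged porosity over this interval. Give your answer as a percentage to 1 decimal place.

⟨n⟩ = (1/(d₂−d₁)) ∫ n₀ e^(−kd) dd = n₀·(e^(−k·d₁) − e^(−k·d₂)) / (k·(d₂−d₁))
e^(−0.37×3.1) = 0.3176; e^(−0.37×6.2) = 0.1009
⟨n⟩ = 0.46 × (0.3176 − 0.1009) / (0.37 × 3.1) = 0.46 × 0.1890 = 0.0869

8.7%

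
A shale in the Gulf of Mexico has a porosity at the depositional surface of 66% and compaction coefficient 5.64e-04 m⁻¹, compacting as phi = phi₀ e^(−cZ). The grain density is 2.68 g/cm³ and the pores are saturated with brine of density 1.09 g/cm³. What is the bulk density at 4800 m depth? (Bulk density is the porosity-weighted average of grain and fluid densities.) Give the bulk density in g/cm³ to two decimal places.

Working in km (1 km = 1000 m; c in km⁻¹ = c in m⁻¹ × 1000):
Porosity at depth: phi = 0.66·exp(−0.564×4.8) = 0.66×0.0667 = 0.0440
Bulk density: ρ_b = (1−phi)ρ_g + phi·ρ_f = 0.9560×2.68 + 0.0440×1.09
       = 2.562 + 0.048 = 2.610 g/cm³

2.61 g/cm³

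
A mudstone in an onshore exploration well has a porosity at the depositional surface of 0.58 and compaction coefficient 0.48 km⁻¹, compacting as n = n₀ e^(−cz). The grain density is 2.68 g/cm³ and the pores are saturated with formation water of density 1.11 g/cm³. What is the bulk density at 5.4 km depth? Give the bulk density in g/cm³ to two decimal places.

2.61 g/cm³

Porosity at depth: n = 0.58·exp(−0.48×5.4) = 0.58×0.0749 = 0.0434
Bulk density: ρ_b = (1−n)ρ_g + n·ρ_f = 0.9566×2.68 + 0.0434×1.11
       = 2.564 + 0.048 = 2.612 g/cm³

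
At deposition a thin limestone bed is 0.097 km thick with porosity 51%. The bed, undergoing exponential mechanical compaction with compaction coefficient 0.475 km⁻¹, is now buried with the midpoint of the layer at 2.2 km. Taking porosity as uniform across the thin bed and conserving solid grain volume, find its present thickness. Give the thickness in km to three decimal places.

Porosity at 2.2 km: n = 0.51·exp(−0.475×2.2) = 0.1794
Solid-volume conservation: h(1−n) = h₀(1−n₀) ⇒ h = h₀·(1−n₀)/(1−n)
h = 0.097 × (1 − 0.51)/(1 − 0.1794) = 0.097 × 0.5971 = 0.0579 km

0.058 km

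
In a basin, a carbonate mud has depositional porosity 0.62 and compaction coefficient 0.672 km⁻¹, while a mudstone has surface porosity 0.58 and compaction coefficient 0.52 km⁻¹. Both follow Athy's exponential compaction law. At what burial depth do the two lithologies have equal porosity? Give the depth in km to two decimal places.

0.44 km

Set φ₀ₐ e^(−βₐZ) = φ₀ᵦ e^(−βᵦZ) ⇒ ln(φ₀ₐ/φ₀ᵦ) = (βₐ − βᵦ)·Z
Z = ln(0.62/0.58) / (0.672 − 0.52) = 0.0667 / 0.152 = 0.439 km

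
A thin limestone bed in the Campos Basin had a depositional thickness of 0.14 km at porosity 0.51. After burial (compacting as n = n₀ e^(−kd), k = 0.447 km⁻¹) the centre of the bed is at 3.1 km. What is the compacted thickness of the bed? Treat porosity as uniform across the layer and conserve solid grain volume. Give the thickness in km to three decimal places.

Porosity at 3.1 km: n = 0.51·exp(−0.447×3.1) = 0.1276
Solid-volume conservation: h(1−n) = h₀(1−n₀) ⇒ h = h₀·(1−n₀)/(1−n)
h = 0.14 × (1 − 0.51)/(1 − 0.1276) = 0.14 × 0.5617 = 0.0786 km

0.079 km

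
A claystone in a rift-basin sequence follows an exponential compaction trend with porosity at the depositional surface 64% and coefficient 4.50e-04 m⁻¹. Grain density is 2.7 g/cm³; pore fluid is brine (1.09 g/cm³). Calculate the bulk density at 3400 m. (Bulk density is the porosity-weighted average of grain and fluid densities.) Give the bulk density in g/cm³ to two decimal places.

Working in km (1 km = 1000 m; c in km⁻¹ = c in m⁻¹ × 1000):
Porosity at depth: φ = 0.64·exp(−0.45×3.4) = 0.64×0.2165 = 0.1386
Bulk density: ρ_b = (1−φ)ρ_g + φ·ρ_f = 0.8614×2.7 + 0.1386×1.09
       = 2.326 + 0.151 = 2.477 g/cm³

2.48 g/cm³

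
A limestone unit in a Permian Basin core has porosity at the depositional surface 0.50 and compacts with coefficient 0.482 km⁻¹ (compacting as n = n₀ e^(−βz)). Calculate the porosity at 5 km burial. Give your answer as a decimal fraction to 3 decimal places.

n = n₀·exp(−β·z) = 0.5 × exp(−0.482 × 5) = 0.5 × exp(−2.41)
  = 0.5 × 0.0898 = 0.0449

0.045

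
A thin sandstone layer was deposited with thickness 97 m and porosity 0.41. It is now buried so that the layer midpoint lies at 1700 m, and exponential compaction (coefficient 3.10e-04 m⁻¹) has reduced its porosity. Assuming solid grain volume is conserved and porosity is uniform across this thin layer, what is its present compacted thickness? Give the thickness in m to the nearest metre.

76 m

Working in km (1 km = 1000 m; k in km⁻¹ = k in m⁻¹ × 1000):
Porosity at 1.7 km: n = 0.41·exp(−0.31×1.7) = 0.2421
Solid-volume conservation: h(1−n) = h₀(1−n₀) ⇒ h = h₀·(1−n₀)/(1−n)
h = 0.097 × (1 − 0.41)/(1 − 0.2421) = 0.097 × 0.7784 = 0.0755 km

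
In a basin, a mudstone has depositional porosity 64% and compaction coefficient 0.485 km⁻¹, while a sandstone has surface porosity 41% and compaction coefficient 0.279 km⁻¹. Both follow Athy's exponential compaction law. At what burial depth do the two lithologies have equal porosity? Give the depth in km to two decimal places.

2.16 km

Set φ₀ₐ e^(−kₐd) = φ₀ᵦ e^(−kᵦd) ⇒ ln(φ₀ₐ/φ₀ᵦ) = (kₐ − kᵦ)·d
d = ln(0.64/0.41) / (0.485 − 0.279) = 0.4453 / 0.206 = 2.162 km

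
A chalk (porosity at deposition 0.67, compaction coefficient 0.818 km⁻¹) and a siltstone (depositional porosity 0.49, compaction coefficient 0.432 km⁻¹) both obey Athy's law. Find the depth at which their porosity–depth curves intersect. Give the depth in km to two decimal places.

0.81 km

Set phi₀ₐ e^(−kₐd) = phi₀ᵦ e^(−kᵦd) ⇒ ln(phi₀ₐ/phi₀ᵦ) = (kₐ − kᵦ)·d
d = ln(0.67/0.49) / (0.818 − 0.432) = 0.3129 / 0.386 = 0.811 km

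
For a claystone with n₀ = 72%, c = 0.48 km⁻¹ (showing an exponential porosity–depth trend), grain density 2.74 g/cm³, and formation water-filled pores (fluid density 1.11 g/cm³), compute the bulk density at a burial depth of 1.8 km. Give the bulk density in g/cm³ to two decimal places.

2.25 g/cm³

Porosity at depth: n = 0.72·exp(−0.48×1.8) = 0.72×0.4215 = 0.3035
Bulk density: ρ_b = (1−n)ρ_g + n·ρ_f = 0.6965×2.74 + 0.3035×1.11
       = 1.909 + 0.337 = 2.245 g/cm³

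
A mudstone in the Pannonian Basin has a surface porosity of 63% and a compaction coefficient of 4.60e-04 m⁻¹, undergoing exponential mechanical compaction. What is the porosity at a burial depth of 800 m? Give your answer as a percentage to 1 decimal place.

Working in km (1 km = 1000 m; β in km⁻¹ = β in m⁻¹ × 1000):
n = n₀·exp(−β·Z) = 0.63 × exp(−0.46 × 0.8) = 0.63 × exp(−0.368)
  = 0.63 × 0.6921 = 0.4360

43.6%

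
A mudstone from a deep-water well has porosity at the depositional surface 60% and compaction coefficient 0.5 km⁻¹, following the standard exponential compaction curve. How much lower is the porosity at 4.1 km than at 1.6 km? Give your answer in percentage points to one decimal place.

φ(1.6) = 0.6·e^(−0.5×1.6) = 0.2696
φ(4.1) = 0.6·e^(−0.5×4.1) = 0.0772
Δφ = 0.2696 − 0.0772 = 0.1924

19.2 percentage points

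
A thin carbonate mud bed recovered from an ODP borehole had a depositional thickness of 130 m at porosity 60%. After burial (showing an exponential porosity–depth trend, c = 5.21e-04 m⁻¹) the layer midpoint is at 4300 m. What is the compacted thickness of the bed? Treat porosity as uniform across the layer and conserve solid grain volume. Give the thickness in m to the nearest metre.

56 m

Working in km (1 km = 1000 m; c in km⁻¹ = c in m⁻¹ × 1000):
Porosity at 4.3 km: n = 0.6·exp(−0.521×4.3) = 0.0639
Solid-volume conservation: h(1−n) = h₀(1−n₀) ⇒ h = h₀·(1−n₀)/(1−n)
h = 0.13 × (1 − 0.6)/(1 − 0.0639) = 0.13 × 0.4273 = 0.0555 km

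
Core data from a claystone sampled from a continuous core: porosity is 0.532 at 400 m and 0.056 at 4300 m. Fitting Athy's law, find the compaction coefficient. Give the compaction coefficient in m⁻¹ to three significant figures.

Working in km (1 km = 1000 m; β in km⁻¹ = β in m⁻¹ × 1000):
Athy: phi(Z) = phi₀ e^(−βZ) ⇒ phi₁/phi₂ = e^{β(Z₂−Z₁)} ⇒ β = ln(phi₁/phi₂)/(Z₂−Z₁)
β = ln(0.532/0.056) / (4.3 − 0.4) = ln(9.5) / 3.9 = 2.2513 / 3.9 = 0.5773 km⁻¹

0.000577 m⁻¹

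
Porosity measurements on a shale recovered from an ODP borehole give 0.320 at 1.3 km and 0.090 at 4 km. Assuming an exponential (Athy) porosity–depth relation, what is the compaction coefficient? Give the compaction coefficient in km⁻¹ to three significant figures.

0.470 km⁻¹

Athy: n(Z) = n₀ e^(−βZ) ⇒ n₁/n₂ = e^{β(Z₂−Z₁)} ⇒ β = ln(n₁/n₂)/(Z₂−Z₁)
β = ln(0.32/0.09) / (4 − 1.3) = ln(3.556) / 2.7 = 1.2685 / 2.7 = 0.4698 km⁻¹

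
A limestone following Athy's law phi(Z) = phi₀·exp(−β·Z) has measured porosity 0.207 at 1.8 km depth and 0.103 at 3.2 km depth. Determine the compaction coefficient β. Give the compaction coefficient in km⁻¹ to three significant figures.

0.499 km⁻¹

Athy: phi(Z) = phi₀ e^(−βZ) ⇒ phi₁/phi₂ = e^{β(Z₂−Z₁)} ⇒ β = ln(phi₁/phi₂)/(Z₂−Z₁)
β = ln(0.207/0.103) / (3.2 − 1.8) = ln(2.01) / 1.4 = 0.6980 / 1.4 = 0.4986 km⁻¹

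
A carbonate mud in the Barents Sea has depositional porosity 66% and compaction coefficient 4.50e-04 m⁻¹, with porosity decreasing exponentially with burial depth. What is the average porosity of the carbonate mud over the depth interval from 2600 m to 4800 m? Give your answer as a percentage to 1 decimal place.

13.0%

Working in km (1 km = 1000 m; k in km⁻¹ = k in m⁻¹ × 1000):
⟨φ⟩ = (1/(Z₂−Z₁)) ∫ φ₀ e^(−kZ) dZ = φ₀·(e^(−k·Z₁) − e^(−k·Z₂)) / (k·(Z₂−Z₁))
e^(−0.45×2.6) = 0.3104; e^(−0.45×4.8) = 0.1153
⟨φ⟩ = 0.66 × (0.3104 − 0.1153) / (0.45 × 2.2) = 0.66 × 0.1970 = 0.1300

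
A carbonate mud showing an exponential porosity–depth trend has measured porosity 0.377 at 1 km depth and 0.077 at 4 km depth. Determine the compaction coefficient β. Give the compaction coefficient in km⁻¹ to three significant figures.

Athy: phi(d) = phi₀ e^(−βd) ⇒ phi₁/phi₂ = e^{β(d₂−d₁)} ⇒ β = ln(phi₁/phi₂)/(d₂−d₁)
β = ln(0.377/0.077) / (4 − 1) = ln(4.896) / 3 = 1.5884 / 3 = 0.5295 km⁻¹

0.529 km⁻¹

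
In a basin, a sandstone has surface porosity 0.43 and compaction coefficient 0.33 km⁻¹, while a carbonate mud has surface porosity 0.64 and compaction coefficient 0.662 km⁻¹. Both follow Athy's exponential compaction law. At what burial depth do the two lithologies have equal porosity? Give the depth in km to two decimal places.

1.20 km

Set n₀ₐ e^(−βₐz) = n₀ᵦ e^(−βᵦz) ⇒ ln(n₀ₐ/n₀ᵦ) = (βₐ − βᵦ)·z
z = ln(0.43/0.64) / (0.33 − 0.662) = -0.3977 / -0.332 = 1.198 km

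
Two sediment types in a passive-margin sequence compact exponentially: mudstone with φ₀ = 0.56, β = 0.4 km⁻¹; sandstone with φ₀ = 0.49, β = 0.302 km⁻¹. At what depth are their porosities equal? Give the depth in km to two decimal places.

Set φ₀ₐ e^(−βₐd) = φ₀ᵦ e^(−βᵦd) ⇒ ln(φ₀ₐ/φ₀ᵦ) = (βₐ − βᵦ)·d
d = ln(0.56/0.49) / (0.4 − 0.302) = 0.1335 / 0.098 = 1.363 km

1.36 km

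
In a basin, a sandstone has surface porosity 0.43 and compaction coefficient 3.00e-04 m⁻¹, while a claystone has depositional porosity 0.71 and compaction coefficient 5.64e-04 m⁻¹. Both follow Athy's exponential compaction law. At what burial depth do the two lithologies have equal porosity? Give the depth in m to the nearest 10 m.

1900 m

Working in km (1 km = 1000 m; c in km⁻¹ = c in m⁻¹ × 1000):
Set φ₀ₐ e^(−cₐz) = φ₀ᵦ e^(−cᵦz) ⇒ ln(φ₀ₐ/φ₀ᵦ) = (cₐ − cᵦ)·z
z = ln(0.43/0.71) / (0.3 − 0.564) = -0.5015 / -0.264 = 1.900 km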